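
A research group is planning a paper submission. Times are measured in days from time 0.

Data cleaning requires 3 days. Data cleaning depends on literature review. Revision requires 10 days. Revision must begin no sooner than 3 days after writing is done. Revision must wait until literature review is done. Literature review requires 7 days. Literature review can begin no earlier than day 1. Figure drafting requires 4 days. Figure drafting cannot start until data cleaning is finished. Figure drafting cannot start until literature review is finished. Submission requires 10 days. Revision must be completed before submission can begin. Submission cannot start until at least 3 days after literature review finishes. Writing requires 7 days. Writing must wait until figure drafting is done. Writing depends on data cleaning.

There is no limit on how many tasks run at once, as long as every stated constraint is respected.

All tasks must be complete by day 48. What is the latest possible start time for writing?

Submission has no dependents, so it just needs to finish by day 48. Starting by 48 − 10 = day 38 achieves that.
Since submission (must start by day 38) depends on it, revision must finish by day 38. Backing off its 10-day duration gives a latest start of day 28.
Since revision (must start by day 28, minus 3-day gap → day 25) depends on it, writing must finish by day 25. Backing off its 7-day duration gives a latest start of day 18.

18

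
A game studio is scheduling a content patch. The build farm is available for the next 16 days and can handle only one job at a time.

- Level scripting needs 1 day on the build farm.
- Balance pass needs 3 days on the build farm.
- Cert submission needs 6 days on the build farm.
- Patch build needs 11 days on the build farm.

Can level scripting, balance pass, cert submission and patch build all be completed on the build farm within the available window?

Running back to back, the jobs need 1 + 3 + 6 + 11 = 21 days on the build farm.
Since 21 > 16, they cannot all fit.

No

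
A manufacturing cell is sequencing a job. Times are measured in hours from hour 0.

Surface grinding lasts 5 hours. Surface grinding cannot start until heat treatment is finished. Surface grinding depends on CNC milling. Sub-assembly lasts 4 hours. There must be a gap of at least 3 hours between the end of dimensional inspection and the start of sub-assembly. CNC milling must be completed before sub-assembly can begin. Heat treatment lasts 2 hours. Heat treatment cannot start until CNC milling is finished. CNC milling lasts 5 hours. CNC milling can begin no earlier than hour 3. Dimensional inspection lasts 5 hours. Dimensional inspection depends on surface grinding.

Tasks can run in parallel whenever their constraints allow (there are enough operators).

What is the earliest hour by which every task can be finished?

CNC milling cannot begin until its own release at hour 3. It runs from hour 3 to 3 + 5 = hour 8.
Heat treatment waits on CNC milling (finishes hour 8), so it starts at hour 8 and finishes at 8 + 2 = hour 10.
Surface grinding needs all of heat treatment (finishes hour 10); CNC milling (finishes hour 8). That puts its earliest start at hour 10; it finishes at 10 + 5 = hour 15.
Dimensional inspection cannot begin until surface grinding (finishes hour 15). It runs from hour 15 to 15 + 5 = hour 20.
Sub-assembly has to wait for dimensional inspection (finishes hour 20, plus 3-hour gap → hour 23); CNC milling (finishes hour 8). The latest of these is hour 23, so sub-assembly runs hour 23 to 23 + 4 = hour 27.
All tasks are finished once the last one completes. Finish times: CNC milling at 8, Heat treatment at 10, Surface grinding at 15, Dimensional inspection at 20, Sub-assembly at 27. The latest is hour 27.

27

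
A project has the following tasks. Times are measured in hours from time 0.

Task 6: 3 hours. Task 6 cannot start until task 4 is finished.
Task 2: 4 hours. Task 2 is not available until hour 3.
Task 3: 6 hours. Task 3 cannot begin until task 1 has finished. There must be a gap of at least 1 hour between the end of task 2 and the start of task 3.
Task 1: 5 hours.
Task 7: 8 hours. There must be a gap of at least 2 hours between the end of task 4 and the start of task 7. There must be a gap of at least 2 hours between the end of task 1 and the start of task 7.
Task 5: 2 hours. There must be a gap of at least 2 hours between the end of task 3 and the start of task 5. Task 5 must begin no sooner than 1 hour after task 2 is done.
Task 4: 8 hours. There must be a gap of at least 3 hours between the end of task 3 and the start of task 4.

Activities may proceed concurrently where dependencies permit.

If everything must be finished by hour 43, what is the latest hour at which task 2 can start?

11

Nothing follows task 6; the deadline of hour 43 is its only limit. It must start by 43 − 3 = hour 40.
Task 7 must finish by hour 43; it takes 8 hours, so it must start by 43 − 8 = hour 35.
Task 4 has several dependents: task 6 (must start by hour 40); task 7 (must start by hour 35, minus 2-hour gap → hour 33). The earliest of those limits is hour 33, so task 4 must start by 33 − 8 = hour 25.
To finish by hour 43, task 5 (duration 2) must start no later than hour 41.
Task 3 has several dependents: task 4 (must start by hour 25, minus 3-hour gap → hour 22); task 5 (must start by hour 41, minus 2-hour gap → hour 39). The earliest of those limits is hour 22, so task 3 must start by 22 − 6 = hour 16.
Task 2 feeds task 3 (must start by hour 16, minus 1-hour gap → hour 15); task 5 (must start by hour 41, minus 1-hour gap → hour 40). Taking the minimum, task 2 must finish by hour 15 and start by 15 − 4 = hour 11.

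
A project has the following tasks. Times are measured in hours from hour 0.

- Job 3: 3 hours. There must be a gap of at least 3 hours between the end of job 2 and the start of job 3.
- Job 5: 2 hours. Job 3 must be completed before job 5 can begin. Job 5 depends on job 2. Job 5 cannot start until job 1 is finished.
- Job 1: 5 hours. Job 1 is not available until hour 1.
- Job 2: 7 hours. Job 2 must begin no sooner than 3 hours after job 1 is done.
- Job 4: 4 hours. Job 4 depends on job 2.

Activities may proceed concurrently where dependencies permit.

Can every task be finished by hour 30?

After its own release at hour 1, job 1 can start at hour 1 and finishes at hour 6.
After job 1 (finishes hour 6, plus 3-hour gap → hour 9), job 2 can start at hour 9 and finishes at hour 16.
Job 4 cannot begin until job 2 (finishes hour 16). It runs from hour 16 to 16 + 4 = hour 20.
Job 3 cannot begin until job 2 (finishes hour 16, plus 3-hour gap → hour 19). It runs from hour 19 to 19 + 3 = hour 22.
Job 5 needs all of job 3 (finishes hour 22); job 2 (finishes hour 16); job 1 (finishes hour 6). That puts its earliest start at hour 22; it finishes at 22 + 2 = hour 24.
Every task is finished by hour 24, which is no later than the deadline of 30, so the schedule is feasible.

Yes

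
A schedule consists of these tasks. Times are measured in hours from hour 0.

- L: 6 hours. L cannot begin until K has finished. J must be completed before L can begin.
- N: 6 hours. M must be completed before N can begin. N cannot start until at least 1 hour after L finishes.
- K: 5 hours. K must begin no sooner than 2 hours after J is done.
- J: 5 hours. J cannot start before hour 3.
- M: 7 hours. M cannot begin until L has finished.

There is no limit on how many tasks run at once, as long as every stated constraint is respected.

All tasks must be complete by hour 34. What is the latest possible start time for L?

To finish by hour 34, N (duration 6) must start no later than hour 28.
M has to be done before N (must start by hour 28). That means finishing by hour 28, i.e. starting by 28 − 7 = hour 21.
L must finish in time for M (must start by hour 21); N (must start by hour 28, minus 1-hour gap → hour 27). The tightest is hour 21, so L must start by 21 − 6 = hour 15.

15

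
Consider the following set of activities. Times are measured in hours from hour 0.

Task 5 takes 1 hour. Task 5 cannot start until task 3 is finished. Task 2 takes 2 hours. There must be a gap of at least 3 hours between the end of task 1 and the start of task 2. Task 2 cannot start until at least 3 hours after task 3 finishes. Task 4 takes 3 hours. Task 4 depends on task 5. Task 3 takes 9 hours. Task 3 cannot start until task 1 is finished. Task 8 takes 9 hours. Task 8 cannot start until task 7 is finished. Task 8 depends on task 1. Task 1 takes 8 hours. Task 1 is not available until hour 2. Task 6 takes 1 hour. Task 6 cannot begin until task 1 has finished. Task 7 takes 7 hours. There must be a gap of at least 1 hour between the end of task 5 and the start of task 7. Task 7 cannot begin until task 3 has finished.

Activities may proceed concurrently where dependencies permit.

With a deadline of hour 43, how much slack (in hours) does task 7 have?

After its own release at hour 2, task 1 can start at hour 2 and finishes at hour 10.
After task 1 (finishes hour 10), task 3 can start at hour 10 and finishes at hour 19.
Task 5 cannot begin until task 3 (finishes hour 19). It runs from hour 19 to 19 + 1 = hour 20.
Task 7 cannot start until task 5 (finishes hour 20, plus 1-hour gap → hour 21); task 3 (finishes hour 19). The controlling bound is hour 21, so task 7 finishes at 21 + 7 = hour 28.

Working backward from the deadline:
To finish by hour 43, task 8 (duration 9) must start no later than hour 34.
Since task 8 (must start by hour 34) depends on it, task 7 must finish by hour 34. Backing off its 7-hour duration gives a latest start of hour 27.
So task 7 can start as early as hour 21 and as late as hour 27, giving 27 − 21 = 6 hours of slack.

6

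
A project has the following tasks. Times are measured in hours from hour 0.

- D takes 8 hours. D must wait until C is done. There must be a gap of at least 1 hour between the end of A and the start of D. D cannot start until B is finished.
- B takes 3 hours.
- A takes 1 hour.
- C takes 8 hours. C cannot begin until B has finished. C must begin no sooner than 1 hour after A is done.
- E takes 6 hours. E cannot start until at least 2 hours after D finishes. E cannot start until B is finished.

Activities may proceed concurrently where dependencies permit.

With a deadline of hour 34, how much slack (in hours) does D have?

B has no prerequisites, so it starts at hour 0 and finishes at hour 3.
A has no prerequisites, so it starts at hour 0 and finishes at hour 1.
C needs all of B (finishes hour 3); A (finishes hour 1, plus 1-hour gap → hour 2). That puts its earliest start at hour 3; it finishes at 3 + 8 = hour 11.
For D: C (finishes hour 11); A (finishes hour 1, plus 1-hour gap → hour 2); B (finishes hour 3). Taking the maximum gives a start of hour 11, and it finishes at 11 + 8 = hour 19.

Working backward from the deadline:
To finish by hour 34, E (duration 6) must start no later than hour 28.
D must finish before E (must start by hour 28, minus 2-hour gap → hour 26). With an 8-hour duration, D must start by 26 − 8 = hour 18.
So D can start as early as hour 11 and as late as hour 18, giving 18 − 11 = 7 hours of slack.

7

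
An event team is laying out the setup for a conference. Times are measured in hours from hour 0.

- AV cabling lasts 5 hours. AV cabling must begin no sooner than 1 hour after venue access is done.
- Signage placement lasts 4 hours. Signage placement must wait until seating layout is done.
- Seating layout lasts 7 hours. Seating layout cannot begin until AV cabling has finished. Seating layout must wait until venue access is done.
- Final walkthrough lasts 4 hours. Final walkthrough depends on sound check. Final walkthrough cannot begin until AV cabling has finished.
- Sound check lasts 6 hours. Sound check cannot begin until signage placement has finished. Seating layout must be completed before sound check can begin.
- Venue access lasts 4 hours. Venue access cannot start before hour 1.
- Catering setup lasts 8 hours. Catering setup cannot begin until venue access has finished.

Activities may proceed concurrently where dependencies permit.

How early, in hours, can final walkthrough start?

28

After its own release at hour 1, venue access can start at hour 1 and finishes at hour 5.
AV cabling cannot begin until venue access (finishes hour 5, plus 1-hour gap → hour 6). It runs from hour 6 to 6 + 5 = hour 11.
For seating layout: AV cabling (finishes hour 11); venue access (finishes hour 5). Taking the maximum gives a start of hour 11, and it finishes at 11 + 7 = hour 18.
After seating layout (finishes hour 18), signage placement can start at hour 18 and finishes at hour 22.
For sound check: signage placement (finishes hour 22); seating layout (finishes hour 18). Taking the maximum gives a start of hour 22, and it finishes at 22 + 6 = hour 28.
Final walkthrough waits on sound check (finishes hour 28); AV cabling (finishes hour 11). The latest of these is hour 28, which is the earliest final walkthrough can start.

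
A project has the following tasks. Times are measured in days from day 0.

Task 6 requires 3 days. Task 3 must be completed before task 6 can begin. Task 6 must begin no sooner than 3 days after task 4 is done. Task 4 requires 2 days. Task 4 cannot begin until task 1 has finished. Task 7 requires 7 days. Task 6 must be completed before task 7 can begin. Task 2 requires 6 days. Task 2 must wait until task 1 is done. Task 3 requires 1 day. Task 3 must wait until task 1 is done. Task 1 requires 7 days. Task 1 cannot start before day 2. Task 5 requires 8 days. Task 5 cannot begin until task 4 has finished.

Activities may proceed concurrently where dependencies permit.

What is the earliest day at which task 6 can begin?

Task 1 cannot begin until its own release at day 2. It runs from day 2 to 2 + 7 = day 9.
Task 4 cannot begin until task 1 (finishes day 9). It runs from day 9 to 9 + 2 = day 11.
Task 3 waits on task 1 (finishes day 9), so it starts at day 9 and finishes at 9 + 1 = day 10.
Task 6 waits on task 3 (finishes day 10); task 4 (finishes day 11, plus 3-day gap → day 14). The latest of these is day 14, which is the earliest task 6 can start.

14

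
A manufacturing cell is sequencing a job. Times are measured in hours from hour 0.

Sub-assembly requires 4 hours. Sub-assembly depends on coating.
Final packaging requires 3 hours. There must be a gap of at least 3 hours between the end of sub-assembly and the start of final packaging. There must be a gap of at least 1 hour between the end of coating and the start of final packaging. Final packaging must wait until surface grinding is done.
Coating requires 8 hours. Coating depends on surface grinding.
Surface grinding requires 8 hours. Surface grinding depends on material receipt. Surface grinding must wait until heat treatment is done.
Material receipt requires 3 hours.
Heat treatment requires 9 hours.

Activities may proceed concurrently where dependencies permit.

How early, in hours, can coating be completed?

25

Nothing blocks heat treatment, so it runs from hour 0 to hour 9.
Material receipt has no prerequisites, so it starts at hour 0 and finishes at hour 3.
For surface grinding: material receipt (finishes hour 3); heat treatment (finishes hour 9). Taking the maximum gives a start of hour 9, and it finishes at 9 + 8 = hour 17.
After surface grinding (finishes hour 17), coating can start at hour 17 and finishes at hour 25.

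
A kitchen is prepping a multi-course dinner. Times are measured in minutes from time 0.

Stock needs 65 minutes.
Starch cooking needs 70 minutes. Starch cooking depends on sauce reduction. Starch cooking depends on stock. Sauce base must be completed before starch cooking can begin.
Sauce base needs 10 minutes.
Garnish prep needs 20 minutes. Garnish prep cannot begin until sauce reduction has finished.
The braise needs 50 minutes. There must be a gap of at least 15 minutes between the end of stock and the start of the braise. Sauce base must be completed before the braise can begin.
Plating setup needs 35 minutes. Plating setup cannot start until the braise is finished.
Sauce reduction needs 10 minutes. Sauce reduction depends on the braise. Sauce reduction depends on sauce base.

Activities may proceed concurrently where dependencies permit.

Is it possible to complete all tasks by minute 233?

Yes

Sauce base can start immediately at minute 0; it finishes at minute 10.
Stock can start immediately at minute 0; it finishes at minute 65.
The braise cannot start until stock (finishes minute 65, plus 15-minute gap → minute 80); sauce base (finishes minute 10). The controlling bound is minute 80, so the braise finishes at 80 + 50 = minute 130.
After the braise (finishes minute 130), plating setup can start at minute 130 and finishes at minute 165.
For sauce reduction: the braise (finishes minute 130); sauce base (finishes minute 10). Taking the maximum gives a start of minute 130, and it finishes at 130 + 10 = minute 140.
Garnish prep waits on sauce reduction (finishes minute 140), so it starts at minute 140 and finishes at 140 + 20 = minute 160.
Starch cooking cannot start until sauce reduction (finishes minute 140); stock (finishes minute 65); sauce base (finishes minute 10). The controlling bound is minute 140, so starch cooking finishes at 140 + 70 = minute 210.
Every task is finished by minute 210, which is no later than the deadline of 233, so the schedule is feasible.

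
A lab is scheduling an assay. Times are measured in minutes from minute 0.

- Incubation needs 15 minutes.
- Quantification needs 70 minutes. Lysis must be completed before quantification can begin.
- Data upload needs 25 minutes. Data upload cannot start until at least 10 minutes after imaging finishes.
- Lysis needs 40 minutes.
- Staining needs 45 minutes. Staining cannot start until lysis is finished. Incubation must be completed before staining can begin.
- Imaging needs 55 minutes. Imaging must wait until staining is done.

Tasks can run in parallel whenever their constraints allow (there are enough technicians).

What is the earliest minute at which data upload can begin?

150

Nothing blocks incubation, so it runs from minute 0 to minute 15.
Lysis has no prerequisites, so it starts at minute 0 and finishes at minute 40.
Staining cannot start until lysis (finishes minute 40); incubation (finishes minute 15). The controlling bound is minute 40, so staining finishes at 40 + 45 = minute 85.
Imaging waits on staining (finishes minute 85), so it starts at minute 85 and finishes at 85 + 55 = minute 140.
Data upload waits on imaging (finishes minute 140, plus 10-minute gap → minute 150), so the earliest it can start is minute 150.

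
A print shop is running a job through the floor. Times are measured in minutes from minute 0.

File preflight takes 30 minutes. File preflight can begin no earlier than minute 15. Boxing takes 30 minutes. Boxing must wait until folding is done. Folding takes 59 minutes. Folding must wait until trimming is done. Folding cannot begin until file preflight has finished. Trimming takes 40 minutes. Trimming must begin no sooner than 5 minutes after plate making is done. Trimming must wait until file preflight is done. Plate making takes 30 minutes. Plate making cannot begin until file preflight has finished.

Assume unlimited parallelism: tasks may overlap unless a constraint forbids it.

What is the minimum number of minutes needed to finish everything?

209

After its own release at minute 15, file preflight can start at minute 15 and finishes at minute 45.
Plate making waits on file preflight (finishes minute 45), so it starts at minute 45 and finishes at 45 + 30 = minute 75.
Trimming has to wait for plate making (finishes minute 75, plus 5-minute gap → minute 80); file preflight (finishes minute 45). The latest of these is minute 80, so trimming runs minute 80 to 80 + 40 = minute 120.
Folding needs all of trimming (finishes minute 120); file preflight (finishes minute 45). That puts its earliest start at minute 120; it finishes at 120 + 59 = minute 179.
Boxing cannot begin until folding (finishes minute 179). It runs from minute 179 to 179 + 30 = minute 209.
All tasks are finished once the last one completes. Finish times: File preflight at 45, Plate making at 75, Trimming at 120, Folding at 179, Boxing at 209. The latest is minute 209.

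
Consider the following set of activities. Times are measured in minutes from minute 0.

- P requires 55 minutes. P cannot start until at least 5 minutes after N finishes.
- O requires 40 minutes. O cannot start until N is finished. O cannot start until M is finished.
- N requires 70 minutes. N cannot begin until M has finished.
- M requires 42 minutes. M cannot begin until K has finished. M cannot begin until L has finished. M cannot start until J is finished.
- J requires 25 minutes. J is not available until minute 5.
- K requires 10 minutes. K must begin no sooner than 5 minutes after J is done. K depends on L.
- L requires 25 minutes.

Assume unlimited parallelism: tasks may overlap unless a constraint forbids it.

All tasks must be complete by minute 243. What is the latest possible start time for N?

113

To finish by minute 243, O (duration 40) must start no later than minute 203.
To finish by minute 243, P (duration 55) must start no later than minute 188.
N has several dependents: O (must start by minute 203); P (must start by minute 188, minus 5-minute gap → minute 183). The earliest of those limits is minute 183, so N must start by 183 − 70 = minute 113.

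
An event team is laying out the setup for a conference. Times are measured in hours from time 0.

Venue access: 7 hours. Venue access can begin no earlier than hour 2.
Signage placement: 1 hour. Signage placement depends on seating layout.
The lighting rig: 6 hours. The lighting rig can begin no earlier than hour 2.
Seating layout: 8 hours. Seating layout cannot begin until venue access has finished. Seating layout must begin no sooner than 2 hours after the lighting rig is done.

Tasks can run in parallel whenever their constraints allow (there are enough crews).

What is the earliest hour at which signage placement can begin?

18

After its own release at hour 2, the lighting rig can start at hour 2 and finishes at hour 8.
After its own release at hour 2, venue access can start at hour 2 and finishes at hour 9.
Seating layout needs all of venue access (finishes hour 9); the lighting rig (finishes hour 8, plus 2-hour gap → hour 10). That puts its earliest start at hour 10; it finishes at 10 + 8 = hour 18.
Signage placement waits on seating layout (finishes hour 18), so the earliest it can start is hour 18.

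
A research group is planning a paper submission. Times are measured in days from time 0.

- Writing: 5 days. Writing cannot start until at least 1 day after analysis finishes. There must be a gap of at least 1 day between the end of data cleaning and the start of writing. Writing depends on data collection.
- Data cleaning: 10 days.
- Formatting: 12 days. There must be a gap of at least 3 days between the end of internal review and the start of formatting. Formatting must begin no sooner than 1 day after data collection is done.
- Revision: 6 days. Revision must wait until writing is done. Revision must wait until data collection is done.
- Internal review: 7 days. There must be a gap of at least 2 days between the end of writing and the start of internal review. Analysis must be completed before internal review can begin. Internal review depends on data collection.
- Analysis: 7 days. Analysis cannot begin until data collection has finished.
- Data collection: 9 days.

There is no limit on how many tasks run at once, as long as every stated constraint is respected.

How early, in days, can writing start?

17

Data cleaning can start immediately at day 0; it finishes at day 10.
Nothing blocks data collection, so it runs from day 0 to day 9.
Analysis waits on data collection (finishes day 9), so it starts at day 9 and finishes at 9 + 7 = day 16.
Writing waits on analysis (finishes day 16, plus 1-day gap → day 17); data cleaning (finishes day 10, plus 1-day gap → day 11); data collection (finishes day 9). The latest of these is day 17, which is the earliest writing can start.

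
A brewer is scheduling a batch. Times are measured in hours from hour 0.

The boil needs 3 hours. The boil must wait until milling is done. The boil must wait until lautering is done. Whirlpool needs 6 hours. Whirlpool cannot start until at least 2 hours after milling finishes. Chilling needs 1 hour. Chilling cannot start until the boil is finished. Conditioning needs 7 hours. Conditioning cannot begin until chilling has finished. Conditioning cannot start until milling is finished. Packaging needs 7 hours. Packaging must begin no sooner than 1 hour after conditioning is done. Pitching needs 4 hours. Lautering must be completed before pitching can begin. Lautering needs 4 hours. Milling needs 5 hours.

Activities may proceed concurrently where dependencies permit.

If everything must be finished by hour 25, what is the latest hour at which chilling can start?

9

Packaging must finish by hour 25; it takes 7 hours, so it must start by 25 − 7 = hour 18.
Conditioning feeds into packaging (must start by hour 18, minus 1-hour gap → hour 17); so conditioning must finish by hour 17 and therefore start by hour 10.
Chilling feeds into conditioning (must start by hour 10); so chilling must finish by hour 10 and therefore start by hour 9.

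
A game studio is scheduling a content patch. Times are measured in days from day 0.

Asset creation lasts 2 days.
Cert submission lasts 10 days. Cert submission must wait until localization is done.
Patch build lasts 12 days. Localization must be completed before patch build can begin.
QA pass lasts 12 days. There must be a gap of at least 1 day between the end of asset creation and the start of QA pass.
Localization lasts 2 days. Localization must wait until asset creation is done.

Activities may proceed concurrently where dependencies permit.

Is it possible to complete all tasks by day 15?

Nothing blocks asset creation, so it runs from day 0 to day 2.
QA pass waits on asset creation (finishes day 2, plus 1-day gap → day 3), so it starts at day 3 and finishes at 3 + 12 = day 15.
After asset creation (finishes day 2), localization can start at day 2 and finishes at day 4.
After localization (finishes day 4), patch build can start at day 4 and finishes at day 16.
Cert submission cannot begin until localization (finishes day 4). It runs from day 4 to 4 + 10 = day 14.
The earliest everything can be done is day 16, which is after the deadline of 15, so it is not possible.

No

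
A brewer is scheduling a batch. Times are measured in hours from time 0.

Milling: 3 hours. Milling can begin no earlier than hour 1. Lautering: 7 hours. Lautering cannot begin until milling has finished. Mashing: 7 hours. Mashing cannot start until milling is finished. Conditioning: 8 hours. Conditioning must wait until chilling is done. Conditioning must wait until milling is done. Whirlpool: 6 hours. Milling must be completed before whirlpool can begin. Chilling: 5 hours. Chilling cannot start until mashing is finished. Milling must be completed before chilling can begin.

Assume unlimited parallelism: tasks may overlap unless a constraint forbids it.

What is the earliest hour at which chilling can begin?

11

After its own release at hour 1, milling can start at hour 1 and finishes at hour 4.
After milling (finishes hour 4), mashing can start at hour 4 and finishes at hour 11.
Chilling waits on mashing (finishes hour 11); milling (finishes hour 4). The latest of these is hour 11, which is the earliest chilling can start.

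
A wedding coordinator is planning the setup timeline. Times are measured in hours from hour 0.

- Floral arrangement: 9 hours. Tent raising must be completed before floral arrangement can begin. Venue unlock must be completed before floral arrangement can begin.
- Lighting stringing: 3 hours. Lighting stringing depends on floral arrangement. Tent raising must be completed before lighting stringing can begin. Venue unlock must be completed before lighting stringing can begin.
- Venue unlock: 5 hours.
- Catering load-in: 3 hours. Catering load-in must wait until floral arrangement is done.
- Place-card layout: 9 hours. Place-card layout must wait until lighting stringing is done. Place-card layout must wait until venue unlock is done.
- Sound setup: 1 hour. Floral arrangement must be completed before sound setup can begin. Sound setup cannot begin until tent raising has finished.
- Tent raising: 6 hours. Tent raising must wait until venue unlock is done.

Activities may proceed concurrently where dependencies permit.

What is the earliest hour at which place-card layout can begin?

23

Venue unlock can start immediately at hour 0; it finishes at hour 5.
Tent raising waits on venue unlock (finishes hour 5), so it starts at hour 5 and finishes at 5 + 6 = hour 11.
For floral arrangement: tent raising (finishes hour 11); venue unlock (finishes hour 5). Taking the maximum gives a start of hour 11, and it finishes at 11 + 9 = hour 20.
Lighting stringing needs all of floral arrangement (finishes hour 20); tent raising (finishes hour 11); venue unlock (finishes hour 5). That puts its earliest start at hour 20; it finishes at 20 + 3 = hour 23.
Place-card layout waits on lighting stringing (finishes hour 23); venue unlock (finishes hour 5). The latest of these is hour 23, which is the earliest place-card layout can start.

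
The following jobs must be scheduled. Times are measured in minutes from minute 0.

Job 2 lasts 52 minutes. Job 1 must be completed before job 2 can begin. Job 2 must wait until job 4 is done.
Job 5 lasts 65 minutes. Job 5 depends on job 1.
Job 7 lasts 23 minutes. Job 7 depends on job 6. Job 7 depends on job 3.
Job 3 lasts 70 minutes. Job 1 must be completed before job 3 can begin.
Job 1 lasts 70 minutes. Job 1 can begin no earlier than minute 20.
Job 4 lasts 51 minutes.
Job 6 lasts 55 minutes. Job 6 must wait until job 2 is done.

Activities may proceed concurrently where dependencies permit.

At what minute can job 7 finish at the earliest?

220

Job 4 has no prerequisites, so it starts at minute 0 and finishes at minute 51.
Job 1 cannot begin until its own release at minute 20. It runs from minute 20 to 20 + 70 = minute 90.
Job 3 waits on job 1 (finishes minute 90), so it starts at minute 90 and finishes at 90 + 70 = minute 160.
Job 2 needs all of job 1 (finishes minute 90); job 4 (finishes minute 51). That puts its earliest start at minute 90; it finishes at 90 + 52 = minute 142.
Job 6 cannot begin until job 2 (finishes minute 142). It runs from minute 142 to 142 + 55 = minute 197.
Job 7 cannot start until job 6 (finishes minute 197); job 3 (finishes minute 160). The controlling bound is minute 197, so job 7 finishes at 197 + 23 = minute 220.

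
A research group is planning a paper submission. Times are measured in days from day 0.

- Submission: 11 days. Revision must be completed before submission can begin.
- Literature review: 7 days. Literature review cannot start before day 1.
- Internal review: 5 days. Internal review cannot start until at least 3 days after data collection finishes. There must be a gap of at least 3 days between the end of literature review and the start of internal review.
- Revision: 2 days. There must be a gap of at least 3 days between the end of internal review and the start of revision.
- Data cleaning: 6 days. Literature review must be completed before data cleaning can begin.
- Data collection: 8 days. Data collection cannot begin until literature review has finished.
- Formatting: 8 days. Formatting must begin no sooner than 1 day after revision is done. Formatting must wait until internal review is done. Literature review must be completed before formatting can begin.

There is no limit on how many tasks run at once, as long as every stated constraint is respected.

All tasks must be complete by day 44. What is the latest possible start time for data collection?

Formatting has no dependents, so it just needs to finish by day 44. Starting by 44 − 8 = day 36 achieves that.
Submission must finish by day 44; it takes 11 days, so it must start by 44 − 11 = day 33.
Revision must finish in time for formatting (must start by day 36, minus 1-day gap → day 35); submission (must start by day 33). The tightest is day 33, so revision must start by 33 − 2 = day 31.
Internal review feeds revision (must start by day 31, minus 3-day gap → day 28); formatting (must start by day 36). Taking the minimum, internal review must finish by day 28 and start by 28 − 5 = day 23.
Since internal review (must start by day 23, minus 3-day gap → day 20) depends on it, data collection must finish by day 20. Backing off its 8-day duration gives a latest start of day 12.

12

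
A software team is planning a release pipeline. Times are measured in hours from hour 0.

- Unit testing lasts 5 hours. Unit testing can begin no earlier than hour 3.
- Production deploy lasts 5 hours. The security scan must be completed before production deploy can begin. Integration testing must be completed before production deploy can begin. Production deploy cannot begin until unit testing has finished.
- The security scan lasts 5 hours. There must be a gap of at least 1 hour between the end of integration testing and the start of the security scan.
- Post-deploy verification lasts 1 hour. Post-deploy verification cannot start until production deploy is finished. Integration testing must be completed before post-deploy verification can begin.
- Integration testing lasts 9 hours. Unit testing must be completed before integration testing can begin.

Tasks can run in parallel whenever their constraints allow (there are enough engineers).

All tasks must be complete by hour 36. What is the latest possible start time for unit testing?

To finish by hour 36, post-deploy verification (duration 1) must start no later than hour 35.
Production deploy feeds into post-deploy verification (must start by hour 35); so production deploy must finish by hour 35 and therefore start by hour 30.
The security scan has to be done before production deploy (must start by hour 30). That means finishing by hour 30, i.e. starting by 30 − 5 = hour 25.
Integration testing feeds the security scan (must start by hour 25, minus 1-hour gap → hour 24); production deploy (must start by hour 30); post-deploy verification (must start by hour 35). Taking the minimum, integration testing must finish by hour 24 and start by 24 − 9 = hour 15.
Unit testing feeds integration testing (must start by hour 15); production deploy (must start by hour 30). Taking the minimum, unit testing must finish by hour 15 and start by 15 − 5 = hour 10.

10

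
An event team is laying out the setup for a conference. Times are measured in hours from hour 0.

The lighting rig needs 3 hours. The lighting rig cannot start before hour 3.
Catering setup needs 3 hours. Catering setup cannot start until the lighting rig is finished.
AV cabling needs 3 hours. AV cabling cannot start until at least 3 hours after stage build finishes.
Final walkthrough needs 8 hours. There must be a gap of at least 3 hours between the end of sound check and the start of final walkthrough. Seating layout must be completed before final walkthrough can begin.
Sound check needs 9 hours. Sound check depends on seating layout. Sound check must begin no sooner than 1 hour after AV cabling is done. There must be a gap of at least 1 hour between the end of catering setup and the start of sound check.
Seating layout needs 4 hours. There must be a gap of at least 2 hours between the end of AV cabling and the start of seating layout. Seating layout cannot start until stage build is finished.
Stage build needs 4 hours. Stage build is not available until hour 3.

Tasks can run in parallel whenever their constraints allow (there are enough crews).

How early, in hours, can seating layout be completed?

Stage build waits on its own release at hour 3, so it starts at hour 3 and finishes at 3 + 4 = hour 7.
After stage build (finishes hour 7, plus 3-hour gap → hour 10), AV cabling can start at hour 10 and finishes at hour 13.
Seating layout cannot start until AV cabling (finishes hour 13, plus 2-hour gap → hour 15); stage build (finishes hour 7). The controlling bound is hour 15, so seating layout finishes at 15 + 4 = hour 19.

19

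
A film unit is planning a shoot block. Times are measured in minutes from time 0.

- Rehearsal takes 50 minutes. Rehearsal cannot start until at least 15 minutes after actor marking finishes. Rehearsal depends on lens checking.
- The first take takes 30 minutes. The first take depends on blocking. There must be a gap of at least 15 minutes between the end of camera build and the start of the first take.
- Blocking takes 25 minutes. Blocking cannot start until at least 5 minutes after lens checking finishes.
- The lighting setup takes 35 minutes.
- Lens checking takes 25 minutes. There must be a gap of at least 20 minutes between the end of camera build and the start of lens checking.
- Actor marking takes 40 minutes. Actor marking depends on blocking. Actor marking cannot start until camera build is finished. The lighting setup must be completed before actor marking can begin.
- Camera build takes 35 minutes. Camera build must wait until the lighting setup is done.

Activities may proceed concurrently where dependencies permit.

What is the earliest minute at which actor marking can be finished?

185

Nothing blocks the lighting setup, so it runs from minute 0 to minute 35.
Camera build waits on the lighting setup (finishes minute 35), so it starts at minute 35 and finishes at 35 + 35 = minute 70.
Lens checking waits on camera build (finishes minute 70, plus 20-minute gap → minute 90), so it starts at minute 90 and finishes at 90 + 25 = minute 115.
Blocking waits on lens checking (finishes minute 115, plus 5-minute gap → minute 120), so it starts at minute 120 and finishes at 120 + 25 = minute 145.
Actor marking has to wait for blocking (finishes minute 145); camera build (finishes minute 70); the lighting setup (finishes minute 35). The latest of these is minute 145, so actor marking runs minute 145 to 145 + 40 = minute 185.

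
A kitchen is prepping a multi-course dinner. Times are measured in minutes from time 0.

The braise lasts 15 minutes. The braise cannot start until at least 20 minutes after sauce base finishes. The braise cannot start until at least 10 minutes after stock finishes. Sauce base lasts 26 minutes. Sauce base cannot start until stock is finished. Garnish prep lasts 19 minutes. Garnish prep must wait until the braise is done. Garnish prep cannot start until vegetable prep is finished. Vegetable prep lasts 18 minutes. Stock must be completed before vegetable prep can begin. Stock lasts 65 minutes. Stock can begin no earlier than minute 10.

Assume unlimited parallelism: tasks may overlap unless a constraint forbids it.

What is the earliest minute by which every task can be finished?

155

Stock cannot begin until its own release at minute 10. It runs from minute 10 to 10 + 65 = minute 75.
Vegetable prep cannot begin until stock (finishes minute 75). It runs from minute 75 to 75 + 18 = minute 93.
Sauce base waits on stock (finishes minute 75), so it starts at minute 75 and finishes at 75 + 26 = minute 101.
For the braise: sauce base (finishes minute 101, plus 20-minute gap → minute 121); stock (finishes minute 75, plus 10-minute gap → minute 85). Taking the maximum gives a start of minute 121, and it finishes at 121 + 15 = minute 136.
Garnish prep has to wait for the braise (finishes minute 136); vegetable prep (finishes minute 93). The latest of these is minute 136, so garnish prep runs minute 136 to 136 + 19 = minute 155.
All tasks are finished once the last one completes. Finish times: Stock at 75, Sauce base at 101, The braise at 136, Vegetable prep at 93, Garnish prep at 155. The latest is minute 155.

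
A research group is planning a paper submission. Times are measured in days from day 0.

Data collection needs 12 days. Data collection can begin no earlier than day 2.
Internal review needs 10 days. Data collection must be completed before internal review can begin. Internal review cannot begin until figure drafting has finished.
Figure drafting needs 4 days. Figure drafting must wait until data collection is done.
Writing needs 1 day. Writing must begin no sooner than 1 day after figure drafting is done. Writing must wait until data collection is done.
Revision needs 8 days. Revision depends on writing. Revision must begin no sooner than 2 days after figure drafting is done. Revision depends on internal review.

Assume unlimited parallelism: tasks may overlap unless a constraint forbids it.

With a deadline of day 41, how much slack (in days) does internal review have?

5

Data collection waits on its own release at day 2, so it starts at day 2 and finishes at 2 + 12 = day 14.
Figure drafting cannot begin until data collection (finishes day 14). It runs from day 14 to 14 + 4 = day 18.
For internal review: data collection (finishes day 14); figure drafting (finishes day 18). Taking the maximum gives a start of day 18, and it finishes at 18 + 10 = day 28.

Working backward from the deadline:
Revision must finish by day 41; it takes 8 days, so it must start by 41 − 8 = day 33.
Since revision (must start by day 33) depends on it, internal review must finish by day 33. Backing off its 10-day duration gives a latest start of day 23.
So internal review can start as early as day 18 and as late as day 23, giving 23 − 18 = 5 days of slack.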